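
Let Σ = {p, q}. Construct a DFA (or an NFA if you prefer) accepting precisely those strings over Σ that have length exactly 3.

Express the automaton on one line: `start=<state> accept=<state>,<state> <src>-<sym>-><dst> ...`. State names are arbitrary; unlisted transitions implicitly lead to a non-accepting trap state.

Count input length up to 4: every symbol moves from S0 toward S4, which means 'more than 3' and absorbs. Accept from {S3}.
5 states suffice.
        p   q  
>  S0   S1  S1 
   S1   S2  S2 
   S2   S3  S3 
 * S3   S4  S4 
   S4   S4  S4 
(> = start, * = accepting)

start=S0 accept=S3 S0-p->S1 S0-q->S1 S1-p->S2 S1-q->S2 S2-p->S3 S2-q->S3 S3-p->S4 S3-q->S4 S4-p->S4 S4-q->S4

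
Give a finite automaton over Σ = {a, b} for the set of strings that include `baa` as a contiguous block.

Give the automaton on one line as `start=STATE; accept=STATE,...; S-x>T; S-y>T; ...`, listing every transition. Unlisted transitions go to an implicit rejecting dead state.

States q0..q2 record the length of the longest prefix of `baa` that matches the current input suffix. Reaching q3 means `baa` has been seen, and we stay there forever. Accept from q3.
        a   b  
>  q0   q0  q1 
   q1   q2  q1 
   q2   q3  q1 
 * q3   q3  q3 
(> = start, * = accepting)

start=q0; accept=q3; q0-a>q0; q0-b>q1; q1-a>q2; q1-b>q1; q2-a>q3; q2-b>q1; q3-a>q3; q3-b>q3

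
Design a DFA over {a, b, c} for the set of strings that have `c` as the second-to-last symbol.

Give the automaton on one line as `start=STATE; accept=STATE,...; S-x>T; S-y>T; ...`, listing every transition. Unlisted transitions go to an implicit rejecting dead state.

A DFA must remember the last 2 symbols (since which symbol is second-to-last isn't known until the input ends). Use one state per possible window of the last ≤2 symbols; accept from those whose window starts with `c`.
With 13 states:
          a    b    c  
>  q0     q1   q2   q3 
   q1     q4   q5   q6 
   q2     q7   q8   q9 
   q3    q10  q11  q12 
   q4     q4   q5   q6 
   q5     q7   q8   q9 
   q6    q10  q11  q12 
   q7     q4   q5   q6 
   q8     q7   q8   q9 
   q9    q10  q11  q12 
 * q10    q4   q5   q6 
 * q11    q7   q8   q9 
 * q12   q10  q11  q12 
(> = start, * = accepting)

start=q0; accept=q10,q11,q12; q0-a>q1; q0-b>q2; q0-c>q3; q1-a>q4; q1-b>q5; q1-c>q6; q2-a>q7; q2-b>q8; q2-c>q9; q3-a>q10; q3-b>q11; q3-c>q12; q4-a>q4; q4-b>q5; q4-c>q6; q5-a>q7; q5-b>q8; q5-c>q9; q6-a>q10; q6-b>q11; q6-c>q12; q7-a>q4; q7-b>q5; q7-c>q6; q8-a>q7; q8-b>q8; q8-c>q9; q9-a>q10; q9-b>q11; q9-c>q12; q10-a>q4; q10-b>q5; q10-c>q6; q11-a>q7; q11-b>q8; q11-c>q9; q12-a>q10; q12-b>q11; q12-c>q12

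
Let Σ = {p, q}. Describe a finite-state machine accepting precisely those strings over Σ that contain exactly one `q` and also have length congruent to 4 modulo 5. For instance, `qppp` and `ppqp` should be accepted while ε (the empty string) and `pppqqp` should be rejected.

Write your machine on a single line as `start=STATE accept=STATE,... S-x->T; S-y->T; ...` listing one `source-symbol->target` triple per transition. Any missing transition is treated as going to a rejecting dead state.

Run two small machines in parallel and take their product. One (3 states) tracks the count of `q`s, saturating at 2; the other (5 states) tracks the input length modulo 5. Each combined state is a pair, one component from each; accept when both components accept.
A 15-state machine:
          p    q  
>  s0     s1   s2 
   s1     s3   s4 
   s2     s4   s5 
   s3     s6   s7 
   s4     s7   s8 
   s5     s8   s8 
   s6     s9  s10 
   s7    s10  s11 
   s8    s11  s11 
   s9     s0  s12 
 * s10   s12  s13 
   s11   s13  s13 
   s12    s2  s14 
   s13   s14  s14 
   s14    s5   s5 
(> = start, * = accepting)

start=s0; accept=s10; s0-p->s1; s0-q->s2; s1-p->s3; s1-q->s4; s2-p->s4; s2-q->s5; s3-p->s6; s3-q->s7; s4-p->s7; s4-q->s8; s5-p->s8; s5-q->s8; s6-p->s9; s6-q->s10; s7-p->s10; s7-q->s11; s8-p->s11; s8-q->s11; s9-p->s0; s9-q->s12; s10-p->s12; s10-q->s13; s11-p->s13; s11-q->s13; s12-p->s2; s12-q->s14; s13-p->s14; s13-q->s14; s14-p->s5; s14-q->s5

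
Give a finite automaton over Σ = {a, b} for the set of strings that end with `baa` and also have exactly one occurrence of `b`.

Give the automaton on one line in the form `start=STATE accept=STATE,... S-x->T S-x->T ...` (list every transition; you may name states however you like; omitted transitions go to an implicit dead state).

start=q0 accept=q4 q0-a->q0 q0-b->q1 q1-a->q2 q1-b->q3 q2-a->q4 q2-b->q3 q3-a->q3 q3-b->q3 q4-a->q3 q4-b->q3

Build one automaton per condition and run them in lockstep. One (4 states) tracks how much of the suffix `baa` has currently been matched; the other (3 states) tracks the count of `b`s, saturating at 2. Each combined state is a pair, one component from each; accept when both components accept. Minimizing collapses redundant product states.
        a   b  
>  q0   q0  q1 
   q1   q2  q3 
   q2   q4  q3 
   q3   q3  q3 
 * q4   q3  q3 
(> = start, * = accepting)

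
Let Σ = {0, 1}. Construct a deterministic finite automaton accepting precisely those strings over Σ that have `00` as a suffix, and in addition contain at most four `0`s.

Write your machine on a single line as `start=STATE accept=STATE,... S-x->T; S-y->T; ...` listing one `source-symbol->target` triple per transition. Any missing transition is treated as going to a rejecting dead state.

start=S0; accept=S2,S4,S7; S0-0->S1; S0-1->S0; S1-0->S2; S1-1->S3; S2-0->S4; S2-1->S5; S3-0->S6; S3-1->S3; S4-0->S7; S4-1->S8; S5-0->S9; S5-1->S5; S6-0->S4; S6-1->S5; S7-0->S8; S7-1->S8; S8-0->S8; S8-1->S8; S9-0->S7; S9-1->S8

Run two small machines in parallel and take their product. The first has 3 states tracking how much of the suffix `00` has currently been matched; the second has 6 states tracking the count of `0`s, saturating at 5. A product state is a pair (one from each), accepting exactly when both do. After merging equivalent states the machine shrinks.
With 10 states:
        0   1  
>  S0   S1  S0 
   S1   S2  S3 
 * S2   S4  S5 
   S3   S6  S3 
 * S4   S7  S8 
   S5   S9  S5 
   S6   S4  S5 
 * S7   S8  S8 
   S8   S8  S8 
   S9   S7  S8 
(> = start, * = accepting)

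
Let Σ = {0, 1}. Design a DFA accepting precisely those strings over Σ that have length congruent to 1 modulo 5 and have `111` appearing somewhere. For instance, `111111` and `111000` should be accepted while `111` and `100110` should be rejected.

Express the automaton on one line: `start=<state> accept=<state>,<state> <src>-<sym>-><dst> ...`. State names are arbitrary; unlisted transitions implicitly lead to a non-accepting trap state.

Build one automaton per condition and run them in lockstep. The first has 5 states tracking the input length modulo 5; the second has 4 states tracking whether and how much of `111` has been seen. A product state is a pair (one from each), accepting exactly when both do.
With 20 states:
          0    1  
>  q0     q1   q2 
   q1     q3   q4 
   q2     q3   q5 
   q3     q6   q7 
   q4     q6   q8 
   q5     q6   q9 
   q6    q10  q11 
   q7    q10  q12 
   q8    q10  q13 
   q9    q13  q13 
   q10    q0  q14 
   q11    q0  q15 
   q12    q0  q16 
   q13   q16  q16 
   q14    q1  q17 
   q15    q1  q18 
   q16   q18  q18 
   q17    q3  q19 
 * q18   q19  q19 
   q19    q9   q9 
(> = start, * = accepting)

start=q0 accept=q18 q0-0->q1 q0-1->q2 q1-0->q3 q1-1->q4 q2-0->q3 q2-1->q5 q3-0->q6 q3-1->q7 q4-0->q6 q4-1->q8 q5-0->q6 q5-1->q9 q6-0->q10 q6-1->q11 q7-0->q10 q7-1->q12 q8-0->q10 q8-1->q13 q9-0->q13 q9-1->q13 q10-0->q0 q10-1->q14 q11-0->q0 q11-1->q15 q12-0->q0 q12-1->q16 q13-0->q16 q13-1->q16 q14-0->q1 q14-1->q17 q15-0->q1 q15-1->q18 q16-0->q18 q16-1->q18 q17-0->q3 q17-1->q19 q18-0->q19 q18-1->q19 q19-0->q9 q19-1->q9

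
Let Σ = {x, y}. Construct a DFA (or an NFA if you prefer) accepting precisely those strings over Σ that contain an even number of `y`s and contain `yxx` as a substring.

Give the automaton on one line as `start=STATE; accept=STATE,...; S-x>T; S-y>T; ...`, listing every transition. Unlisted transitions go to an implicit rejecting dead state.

Run two small machines in parallel and take their product. One (2 states) tracks the count of `y`s modulo 2; the other (4 states) tracks whether and how much of `yxx` has been seen. Each combined state is a pair, one component from each; accept when both components accept.
A 7-state machine:
        x   y  
>  q0   q0  q1 
   q1   q2  q3 
   q2   q4  q3 
   q3   q5  q1 
   q4   q4  q6 
   q5   q6  q1 
 * q6   q6  q4 
(> = start, * = accepting)

start=q0; accept=q6; q0-x>q0; q0-y>q1; q1-x>q2; q1-y>q3; q2-x>q4; q2-y>q3; q3-x>q5; q3-y>q1; q4-x>q4; q4-y>q6; q5-x>q6; q5-y>q1; q6-x>q6; q6-y>q4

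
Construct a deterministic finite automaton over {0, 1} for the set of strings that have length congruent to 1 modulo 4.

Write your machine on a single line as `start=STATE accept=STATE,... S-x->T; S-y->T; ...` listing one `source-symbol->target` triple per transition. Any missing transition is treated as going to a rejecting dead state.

start=s0; accept=s1; s0-0->s1; s0-1->s1; s1-0->s2; s1-1->s2; s2-0->s3; s2-1->s3; s3-0->s0; s3-1->s0

Count input length modulo 4: every symbol advances one step around the cycle s0 → s1 → s2 → s3 → s0. Accept at s1.
A 4-state machine:
        0   1  
>  s0   s1  s1 
 * s1   s2  s2 
   s2   s3  s3 
   s3   s0  s0 
(> = start, * = accepting)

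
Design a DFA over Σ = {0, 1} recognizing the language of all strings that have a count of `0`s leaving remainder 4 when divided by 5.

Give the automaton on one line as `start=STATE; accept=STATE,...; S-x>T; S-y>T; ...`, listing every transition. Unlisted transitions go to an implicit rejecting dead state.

start=s0; accept=s4; s0-0>s1; s0-1>s0; s1-0>s2; s1-1>s1; s2-0>s3; s2-1>s2; s3-0>s4; s3-1>s3; s4-0>s0; s4-1>s4

Keep the running count of `0`s modulo 5: each `0` advances along the cycle s0 → s1 → s2 → s3 → s4 → s0 while other symbols loop. Accept at s4.
A 5-state machine:
        0   1  
>  s0   s1  s0 
   s1   s2  s1 
   s2   s3  s2 
   s3   s4  s3 
 * s4   s0  s4 
(> = start, * = accepting)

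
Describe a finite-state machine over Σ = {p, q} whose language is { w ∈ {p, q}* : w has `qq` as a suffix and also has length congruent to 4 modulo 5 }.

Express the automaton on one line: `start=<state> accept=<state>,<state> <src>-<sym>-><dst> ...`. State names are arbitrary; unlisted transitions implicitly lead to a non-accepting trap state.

Build one automaton per condition and run them in lockstep. The first has 3 states tracking how much of the suffix `qq` has currently been matched; the second has 5 states tracking the input length modulo 5. A product state is a pair (one from each), accepting exactly when both do. After merging equivalent states the machine shrinks.
A 7-state machine:
        p   q  
>  s0   s1  s1 
   s1   s2  s2 
   s2   s3  s4 
   s3   s5  s5 
   s4   s5  s6 
   s5   s0  s0 
 * s6   s0  s0 
(> = start, * = accepting)

start=s0 accept=s6 s0-p->s1 s0-q->s1 s1-p->s2 s1-q->s2 s2-p->s3 s2-q->s4 s3-p->s5 s3-q->s5 s4-p->s5 s4-q->s6 s5-p->s0 s5-q->s0 s6-p->s0 s6-q->s0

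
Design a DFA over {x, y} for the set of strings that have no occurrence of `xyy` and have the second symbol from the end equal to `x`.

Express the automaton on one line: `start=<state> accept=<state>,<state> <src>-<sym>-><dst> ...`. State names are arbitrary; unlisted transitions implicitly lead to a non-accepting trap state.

start=A accept=C,D A-x->B A-y->A B-x->C B-y->D C-x->C C-y->D D-x->B D-y->E E-x->E E-y->E

Handle the two conditions separately and then intersect. The first has 4 states tracking partial matches of the forbidden pattern `xyy`; the second has 7 states tracking the last 2 symbols read. A product state is a pair (one from each), accepting exactly when both do. Equivalent product states are then merged.
5 states suffice.
       x  y 
>  A   B  A 
   B   C  D 
 * C   C  D 
 * D   B  E 
   E   E  E 
(> = start, * = accepting)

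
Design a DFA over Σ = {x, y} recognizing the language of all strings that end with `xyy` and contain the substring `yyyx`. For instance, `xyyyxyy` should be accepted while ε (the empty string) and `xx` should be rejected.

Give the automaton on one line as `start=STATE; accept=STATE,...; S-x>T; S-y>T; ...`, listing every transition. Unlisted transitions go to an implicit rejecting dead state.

start=A; accept=G; A-x>A; A-y>B; B-x>A; B-y>C; C-x>A; C-y>D; D-x>E; D-y>D; E-x>E; E-y>F; F-x>E; F-y>G; G-x>E; G-y>D

Run two small machines in parallel and take their product. The first has 4 states tracking how much of the suffix `xyy` has currently been matched; the second has 5 states tracking whether and how much of `yyyx` has been seen. A product state is a pair (one from each), accepting exactly when both do. Minimizing collapses redundant product states.
A 7-state machine:
       x  y 
>  A   A  B 
   B   A  C 
   C   A  D 
   D   E  D 
   E   E  F 
   F   E  G 
 * G   E  D 
(> = start, * = accepting)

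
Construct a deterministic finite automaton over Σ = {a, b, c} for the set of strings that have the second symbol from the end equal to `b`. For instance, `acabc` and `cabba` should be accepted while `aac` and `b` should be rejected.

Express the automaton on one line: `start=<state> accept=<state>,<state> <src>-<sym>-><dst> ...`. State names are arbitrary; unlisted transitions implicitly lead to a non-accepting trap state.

start=S0 accept=S7,S8,S9 S0-a->S1 S0-b->S2 S0-c->S3 S1-a->S4 S1-b->S5 S1-c->S6 S2-a->S7 S2-b->S8 S2-c->S9 S3-a->S10 S3-b->S11 S3-c->S12 S4-a->S4 S4-b->S5 S4-c->S6 S5-a->S7 S5-b->S8 S5-c->S9 S6-a->S10 S6-b->S11 S6-c->S12 S7-a->S4 S7-b->S5 S7-c->S6 S8-a->S7 S8-b->S8 S8-c->S9 S9-a->S10 S9-b->S11 S9-c->S12 S10-a->S4 S10-b->S5 S10-c->S6 S11-a->S7 S11-b->S8 S11-c->S9 S12-a->S10 S12-b->S11 S12-c->S12

A DFA must remember the last 2 symbols (since which symbol is second-to-last isn't known until the input ends). Use one state per possible window of the last ≤2 symbols; accept from those whose window starts with `b`.
13 states suffice.
          a    b    c  
>  S0     S1   S2   S3 
   S1     S4   S5   S6 
   S2     S7   S8   S9 
   S3    S10  S11  S12 
   S4     S4   S5   S6 
   S5     S7   S8   S9 
   S6    S10  S11  S12 
 * S7     S4   S5   S6 
 * S8     S7   S8   S9 
 * S9    S10  S11  S12 
   S10    S4   S5   S6 
   S11    S7   S8   S9 
   S12   S10  S11  S12 
(> = start, * = accepting)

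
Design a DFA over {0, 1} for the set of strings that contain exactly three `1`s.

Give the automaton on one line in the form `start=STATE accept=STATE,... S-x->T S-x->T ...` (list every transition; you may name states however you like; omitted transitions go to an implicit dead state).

Count `1`s, saturating at 4: states A through D mean 0 through 3 `1`s seen; E means more than 3. Each `1` increments (capped at E); other symbols loop. Accept from {D}.
A 5-state machine:
       0  1 
>  A   A  B 
   B   B  C 
   C   C  D 
 * D   D  E 
   E   E  E 
(> = start, * = accepting)

start=A accept=D A-0->A A-1->B B-0->B B-1->C C-0->C C-1->D D-0->D D-1->E E-0->E E-1->E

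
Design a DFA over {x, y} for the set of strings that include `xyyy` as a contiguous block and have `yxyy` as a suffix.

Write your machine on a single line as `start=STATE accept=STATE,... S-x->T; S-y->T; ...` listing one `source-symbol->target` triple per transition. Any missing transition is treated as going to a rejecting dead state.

Run two small machines in parallel and take their product. One (5 states) tracks whether and how much of `xyyy` has been seen; the other (5 states) tracks how much of the suffix `yxyy` has currently been matched. Each combined state is a pair, one component from each; accept when both components accept. Minimizing collapses redundant product states.
A 9-state machine:
       x  y 
>  A   B  A 
   B   B  C 
   C   B  D 
   D   B  E 
   E   F  E 
   F   G  H 
   G   G  E 
   H   F  I 
 * I   F  E 
(> = start, * = accepting)

start=A; accept=I; A-x->B; A-y->A; B-x->B; B-y->C; C-x->B; C-y->D; D-x->B; D-y->E; E-x->F; E-y->E; F-x->G; F-y->H; G-x->G; G-y->E; H-x->F; H-y->I; I-x->F; I-y->E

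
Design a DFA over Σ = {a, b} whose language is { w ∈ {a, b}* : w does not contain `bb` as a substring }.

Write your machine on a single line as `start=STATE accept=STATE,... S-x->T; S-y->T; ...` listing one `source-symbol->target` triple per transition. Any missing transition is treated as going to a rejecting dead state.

Track partial matches of the forbidden pattern `bb`. State s2 is a dead state reached once `bb` has occurred; every other state accepts. s0 means no part of `bb` is currently matched.
        a   b  
>* s0   s0  s1 
 * s1   s0  s2 
   s2   s2  s2 
(> = start, * = accepting)

start=s0; accept=s0,s1; s0-a->s0; s0-b->s1; s1-a->s0; s1-b->s2; s2-a->s2; s2-b->s2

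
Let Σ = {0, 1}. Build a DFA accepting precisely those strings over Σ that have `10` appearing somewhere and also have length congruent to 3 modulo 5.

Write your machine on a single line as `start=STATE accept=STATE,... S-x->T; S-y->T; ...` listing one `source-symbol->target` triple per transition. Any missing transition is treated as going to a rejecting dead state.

start=S0; accept=S8; S0-0->S1; S0-1->S2; S1-0->S3; S1-1->S4; S2-0->S5; S2-1->S4; S3-0->S6; S3-1->S7; S4-0->S8; S4-1->S7; S5-0->S8; S5-1->S8; S6-0->S9; S6-1->S10; S7-0->S11; S7-1->S10; S8-0->S11; S8-1->S11; S9-0->S0; S9-1->S12; S10-0->S13; S10-1->S12; S11-0->S13; S11-1->S13; S12-0->S14; S12-1->S2; S13-0->S14; S13-1->S14; S14-0->S5; S14-1->S5

Handle the two conditions separately and then intersect. The first has 3 states tracking whether and how much of `10` has been seen; the second has 5 states tracking the input length modulo 5. A product state is a pair (one from each), accepting exactly when both do.
          0    1  
>  S0     S1   S2 
   S1     S3   S4 
   S2     S5   S4 
   S3     S6   S7 
   S4     S8   S7 
   S5     S8   S8 
   S6     S9  S10 
   S7    S11  S10 
 * S8    S11  S11 
   S9     S0  S12 
   S10   S13  S12 
   S11   S13  S13 
   S12   S14   S2 
   S13   S14  S14 
   S14    S5   S5 
(> = start, * = accepting)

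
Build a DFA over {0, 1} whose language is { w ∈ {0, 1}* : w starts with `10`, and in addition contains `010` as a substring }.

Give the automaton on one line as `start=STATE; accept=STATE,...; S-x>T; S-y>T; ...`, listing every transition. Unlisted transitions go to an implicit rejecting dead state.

Handle the two conditions separately and then intersect. The first has 4 states tracking whether the input so far still matches the prefix `10`; the second has 4 states tracking whether and how much of `010` has been seen. A product state is a pair (one from each), accepting exactly when both do. Equivalent product states are then merged.
With 7 states:
       0  1 
>  A   B  C 
   B   B  B 
   C   D  B 
   D   D  E 
   E   F  G 
 * F   F  F 
   G   D  G 
(> = start, * = accepting)

start=A; accept=F; A-0>B; A-1>C; B-0>B; B-1>B; C-0>D; C-1>B; D-0>D; D-1>E; E-0>F; E-1>G; F-0>F; F-1>F; G-0>D; G-1>G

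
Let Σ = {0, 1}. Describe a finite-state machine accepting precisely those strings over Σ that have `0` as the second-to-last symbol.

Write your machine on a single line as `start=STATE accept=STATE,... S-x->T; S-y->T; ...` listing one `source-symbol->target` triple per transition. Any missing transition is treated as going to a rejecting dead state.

start=A; accept=D,E; A-0->B; A-1->C; B-0->D; B-1->E; C-0->F; C-1->G; D-0->D; D-1->E; E-0->F; E-1->G; F-0->D; F-1->E; G-0->F; G-1->G

Because acceptance depends on a position counted from the end, the machine has to buffer the most recent 2 symbols. Make each state the string of the last up-to-2 symbols read; on input `x` shift the window left and append `x`. Accept when the buffered window has length 2 and begins with `0`.
With 7 states:
       0  1 
>  A   B  C 
   B   D  E 
   C   F  G 
 * D   D  E 
 * E   F  G 
   F   D  E 
   G   F  G 
(> = start, * = accepting)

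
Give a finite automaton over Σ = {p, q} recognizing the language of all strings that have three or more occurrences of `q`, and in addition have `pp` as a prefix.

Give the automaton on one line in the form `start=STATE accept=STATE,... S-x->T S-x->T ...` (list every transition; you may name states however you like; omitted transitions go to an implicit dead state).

start=A accept=G A-p->B A-q->C B-p->D B-q->C C-p->C C-q->C D-p->D D-q->E E-p->E E-q->F F-p->F F-q->G G-p->G G-q->G

Build one automaton per condition and run them in lockstep. One (5 states) tracks the count of `q`s, saturating at 4; the other (4 states) tracks whether the input so far still matches the prefix `pp`. Each combined state is a pair, one component from each; accept when both components accept. Minimizing collapses redundant product states.
With 7 states:
       p  q 
>  A   B  C 
   B   D  C 
   C   C  C 
   D   D  E 
   E   E  F 
   F   F  G 
 * G   G  G 
(> = start, * = accepting)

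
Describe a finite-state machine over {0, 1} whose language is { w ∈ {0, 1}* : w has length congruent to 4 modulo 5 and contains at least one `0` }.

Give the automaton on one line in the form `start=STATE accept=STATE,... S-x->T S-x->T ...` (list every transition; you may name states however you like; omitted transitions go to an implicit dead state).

start=S0 accept=S9,S10 S0-0->S1 S0-1->S2 S1-0->S3 S1-1->S4 S2-0->S4 S2-1->S5 S3-0->S6 S3-1->S6 S4-0->S6 S4-1->S7 S5-0->S7 S5-1->S8 S6-0->S9 S6-1->S9 S7-0->S9 S7-1->S10 S8-0->S10 S8-1->S11 S9-0->S12 S9-1->S12 S10-0->S12 S10-1->S13 S11-0->S13 S11-1->S0 S12-0->S14 S12-1->S14 S13-0->S14 S13-1->S1 S14-0->S3 S14-1->S3

Handle the two conditions separately and then intersect. One (5 states) tracks the input length modulo 5; the other (3 states) tracks the count of `0`s, saturating at 2. Each combined state is a pair, one component from each; accept when both components accept.
With 15 states:
          0    1  
>  S0     S1   S2 
   S1     S3   S4 
   S2     S4   S5 
   S3     S6   S6 
   S4     S6   S7 
   S5     S7   S8 
   S6     S9   S9 
   S7     S9  S10 
   S8    S10  S11 
 * S9    S12  S12 
 * S10   S12  S13 
   S11   S13   S0 
   S12   S14  S14 
   S13   S14   S1 
   S14    S3   S3 
(> = start, * = accepting)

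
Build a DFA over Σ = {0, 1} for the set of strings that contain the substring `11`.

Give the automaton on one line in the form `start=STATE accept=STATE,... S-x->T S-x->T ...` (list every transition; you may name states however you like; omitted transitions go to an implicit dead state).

Track how much of `11` has been matched so far: state S0 is no progress, S2 is the absorbing accept state reached once `11` has occurred. Intermediate states record partial matches; on a mismatch, fall back to the longest reusable overlap.
        0   1  
>  S0   S0  S1 
   S1   S0  S2 
 * S2   S2  S2 
(> = start, * = accepting)

start=S0 accept=S2 S0-0->S0 S0-1->S1 S1-0->S0 S1-1->S2 S2-0->S2 S2-1->S2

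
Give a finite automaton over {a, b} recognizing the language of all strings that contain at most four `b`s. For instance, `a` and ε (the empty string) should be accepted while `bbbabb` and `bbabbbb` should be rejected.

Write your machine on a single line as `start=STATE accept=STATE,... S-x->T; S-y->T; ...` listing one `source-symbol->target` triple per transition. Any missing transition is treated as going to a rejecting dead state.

start=q0; accept=q0,q1,q2,q3,q4; q0-a->q0; q0-b->q1; q1-a->q1; q1-b->q2; q2-a->q2; q2-b->q3; q3-a->q3; q3-b->q4; q4-a->q4; q4-b->q5; q5-a->q5; q5-b->q5

Only the number of `b`s matters, and only up to 5. Make a chain q0 → q1 → q2 → q3 → q4 → q5 advanced by each `b` (with q5 absorbing); every other symbol self-loops. The accepting set is {q0, q1, q2, q3, q4}.
6 states suffice.
        a   b  
>* q0   q0  q1 
 * q1   q1  q2 
 * q2   q2  q3 
 * q3   q3  q4 
 * q4   q4  q5 
   q5   q5  q5 
(> = start, * = accepting)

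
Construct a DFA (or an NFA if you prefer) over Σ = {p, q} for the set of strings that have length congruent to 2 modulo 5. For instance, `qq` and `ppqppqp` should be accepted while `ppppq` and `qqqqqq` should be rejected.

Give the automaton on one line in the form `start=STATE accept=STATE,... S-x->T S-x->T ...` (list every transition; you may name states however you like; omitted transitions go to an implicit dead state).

Count input length modulo 5: every symbol advances one step around the cycle S0 → S1 → S2 → S3 → S4 → S0. Accept at S2.
With 5 states:
        p   q  
>  S0   S1  S1 
   S1   S2  S2 
 * S2   S3  S3 
   S3   S4  S4 
   S4   S0  S0 
(> = start, * = accepting)

start=S0 accept=S2 S0-p->S1 S0-q->S1 S1-p->S2 S1-q->S2 S2-p->S3 S2-q->S3 S3-p->S4 S3-q->S4 S4-p->S0 S4-q->S0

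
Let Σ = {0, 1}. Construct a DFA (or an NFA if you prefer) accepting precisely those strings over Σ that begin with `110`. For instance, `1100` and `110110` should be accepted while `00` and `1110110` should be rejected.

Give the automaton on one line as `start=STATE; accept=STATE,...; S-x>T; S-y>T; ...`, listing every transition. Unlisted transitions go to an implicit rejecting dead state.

start=q0; accept=q3; q0-0>q4; q0-1>q1; q1-0>q4; q1-1>q2; q2-0>q3; q2-1>q4; q3-0>q3; q3-1>q3; q4-0>q4; q4-1>q4

Walk along `110` while the input agrees: from q0 take `1` to q1, and so on. Any deviation drops to the rejecting sink q4. Once q3 is reached the prefix is confirmed and every continuation is accepted.
With 5 states:
        0   1  
>  q0   q4  q1 
   q1   q4  q2 
   q2   q3  q4 
 * q3   q3  q3 
   q4   q4  q4 
(> = start, * = accepting)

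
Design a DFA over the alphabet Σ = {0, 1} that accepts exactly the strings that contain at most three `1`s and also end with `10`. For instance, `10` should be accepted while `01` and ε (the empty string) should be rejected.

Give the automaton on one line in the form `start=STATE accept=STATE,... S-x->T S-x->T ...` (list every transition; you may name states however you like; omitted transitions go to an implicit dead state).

Run two small machines in parallel and take their product. The first has 5 states tracking the count of `1`s, saturating at 4; the second has 3 states tracking how much of the suffix `10` has currently been matched. A product state is a pair (one from each), accepting exactly when both do. Minimizing collapses redundant product states.
        0   1  
>  s0   s0  s1 
   s1   s2  s3 
 * s2   s4  s3 
   s3   s5  s6 
   s4   s4  s3 
 * s5   s7  s6 
   s6   s8  s9 
   s7   s7  s6 
 * s8   s9  s9 
   s9   s9  s9 
(> = start, * = accepting)

start=s0 accept=s2,s5,s8 s0-0->s0 s0-1->s1 s1-0->s2 s1-1->s3 s2-0->s4 s2-1->s3 s3-0->s5 s3-1->s6 s4-0->s4 s4-1->s3 s5-0->s7 s5-1->s6 s6-0->s8 s6-1->s9 s7-0->s7 s7-1->s6 s8-0->s9 s8-1->s9 s9-0->s9 s9-1->s9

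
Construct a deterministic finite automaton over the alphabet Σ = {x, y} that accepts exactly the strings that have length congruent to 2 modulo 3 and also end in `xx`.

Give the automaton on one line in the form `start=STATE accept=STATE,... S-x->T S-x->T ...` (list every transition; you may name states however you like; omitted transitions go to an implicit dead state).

start=S0 accept=S3 S0-x->S1 S0-y->S2 S1-x->S3 S1-y->S4 S2-x->S4 S2-y->S4 S3-x->S0 S3-y->S0 S4-x->S0 S4-y->S0

Build one automaton per condition and run them in lockstep. One (3 states) tracks the input length modulo 3; the other (3 states) tracks how much of the suffix `xx` has currently been matched. Each combined state is a pair, one component from each; accept when both components accept. Equivalent product states are then merged.
With 5 states:
        x   y  
>  S0   S1  S2 
   S1   S3  S4 
   S2   S4  S4 
 * S3   S0  S0 
   S4   S0  S0 
(> = start, * = accepting)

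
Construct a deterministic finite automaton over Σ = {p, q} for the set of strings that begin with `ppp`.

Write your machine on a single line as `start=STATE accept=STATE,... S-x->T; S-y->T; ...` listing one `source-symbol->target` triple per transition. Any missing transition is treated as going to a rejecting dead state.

Check the first 3 symbols one by one: S0 through S2 record how many have matched `ppp` so far; any wrong symbol goes to the dead state S4. After all 3 match we enter the accepting sink S3.
A 5-state machine:
        p   q  
>  S0   S1  S4 
   S1   S2  S4 
   S2   S3  S4 
 * S3   S3  S3 
   S4   S4  S4 
(> = start, * = accepting)

start=S0; accept=S3; S0-p->S1; S0-q->S4; S1-p->S2; S1-q->S4; S2-p->S3; S2-q->S4; S3-p->S3; S3-q->S3; S4-p->S4; S4-q->S4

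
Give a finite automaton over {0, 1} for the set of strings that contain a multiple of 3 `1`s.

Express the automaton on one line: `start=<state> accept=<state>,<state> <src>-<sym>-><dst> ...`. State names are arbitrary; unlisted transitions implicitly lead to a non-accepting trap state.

Keep the running count of `1`s modulo 3: each `1` advances along the cycle q0 → q1 → q2 → q0 while other symbols loop. Accept at q0.
        0   1  
>* q0   q0  q1 
   q1   q1  q2 
   q2   q2  q0 
(> = start, * = accepting)

start=q0 accept=q0 q0-0->q0 q0-1->q1 q1-0->q1 q1-1->q2 q2-0->q2 q2-1->q0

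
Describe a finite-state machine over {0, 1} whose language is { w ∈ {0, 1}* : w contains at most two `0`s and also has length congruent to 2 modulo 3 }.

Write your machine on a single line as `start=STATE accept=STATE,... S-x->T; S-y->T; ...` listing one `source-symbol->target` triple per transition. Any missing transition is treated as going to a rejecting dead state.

Handle the two conditions separately and then intersect. One (4 states) tracks the count of `0`s, saturating at 3; the other (3 states) tracks the input length modulo 3. Each combined state is a pair, one component from each; accept when both components accept.
With 12 states:
          0    1  
>  s0     s1   s2 
   s1     s3   s4 
   s2     s4   s5 
 * s3     s6   s7 
 * s4     s7   s8 
 * s5     s8   s0 
   s6     s9   s9 
   s7     s9  s10 
   s8    s10   s1 
   s9    s11  s11 
   s10   s11   s3 
   s11    s6   s6 
(> = start, * = accepting)

start=s0; accept=s3,s4,s5; s0-0->s1; s0-1->s2; s1-0->s3; s1-1->s4; s2-0->s4; s2-1->s5; s3-0->s6; s3-1->s7; s4-0->s7; s4-1->s8; s5-0->s8; s5-1->s0; s6-0->s9; s6-1->s9; s7-0->s9; s7-1->s10; s8-0->s10; s8-1->s1; s9-0->s11; s9-1->s11; s10-0->s11; s10-1->s3; s11-0->s6; s11-1->s6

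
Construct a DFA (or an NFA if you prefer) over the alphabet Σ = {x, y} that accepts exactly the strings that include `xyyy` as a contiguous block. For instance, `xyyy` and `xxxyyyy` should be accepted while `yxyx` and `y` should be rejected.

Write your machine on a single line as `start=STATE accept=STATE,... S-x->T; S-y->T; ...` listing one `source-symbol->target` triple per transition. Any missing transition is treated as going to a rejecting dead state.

Track how much of `xyyy` has been matched so far: state A is no progress, E is the absorbing accept state reached once `xyyy` has occurred. Intermediate states record partial matches; on a mismatch, fall back to the longest reusable overlap.
       x  y 
>  A   B  A 
   B   B  C 
   C   B  D 
   D   B  E 
 * E   E  E 
(> = start, * = accepting)

start=A; accept=E; A-x->B; A-y->A; B-x->B; B-y->C; C-x->B; C-y->D; D-x->B; D-y->E; E-x->E; E-y->E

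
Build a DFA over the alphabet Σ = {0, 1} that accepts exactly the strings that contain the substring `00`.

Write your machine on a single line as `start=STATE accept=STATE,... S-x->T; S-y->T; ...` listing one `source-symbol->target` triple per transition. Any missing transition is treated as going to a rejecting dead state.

States q0..q1 record the length of the longest prefix of `00` that matches the current input suffix. Reaching q2 means `00` has been seen, and we stay there forever. Accept from q2.
A 3-state machine:
        0   1  
>  q0   q1  q0 
   q1   q2  q0 
 * q2   q2  q2 
(> = start, * = accepting)

start=q0; accept=q2; q0-0->q1; q0-1->q0; q1-0->q2; q1-1->q0; q2-0->q2; q2-1->q2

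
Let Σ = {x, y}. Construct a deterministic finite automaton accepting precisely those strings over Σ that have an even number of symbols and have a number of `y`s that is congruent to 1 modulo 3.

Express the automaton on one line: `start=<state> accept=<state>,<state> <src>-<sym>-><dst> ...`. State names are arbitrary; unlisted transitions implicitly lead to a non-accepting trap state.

start=s0 accept=s3 s0-x->s1 s0-y->s2 s1-x->s0 s1-y->s3 s2-x->s3 s2-y->s4 s3-x->s2 s3-y->s5 s4-x->s5 s4-y->s1 s5-x->s4 s5-y->s0

Run two small machines in parallel and take their product. One (2 states) tracks the input length modulo 2; the other (3 states) tracks the count of `y`s modulo 3. Each combined state is a pair, one component from each; accept when both components accept.
With 6 states:
        x   y  
>  s0   s1  s2 
   s1   s0  s3 
   s2   s3  s4 
 * s3   s2  s5 
   s4   s5  s1 
   s5   s4  s0 
(> = start, * = accepting)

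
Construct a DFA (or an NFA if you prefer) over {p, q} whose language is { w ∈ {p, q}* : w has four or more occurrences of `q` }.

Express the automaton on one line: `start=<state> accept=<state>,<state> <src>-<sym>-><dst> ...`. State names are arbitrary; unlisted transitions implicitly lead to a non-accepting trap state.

Only the number of `q`s matters, and only up to 5. Make a chain A → B → C → D → E → F advanced by each `q` (with F absorbing); every other symbol self-loops. The accepting set is {E, F}.
With 6 states:
       p  q 
>  A   A  B 
   B   B  C 
   C   C  D 
   D   D  E 
 * E   E  F 
 * F   F  F 
(> = start, * = accepting)

start=A accept=E,F A-p->A A-q->B B-p->B B-q->C C-p->C C-q->D D-p->D D-q->E E-p->E E-q->F F-p->F F-q->F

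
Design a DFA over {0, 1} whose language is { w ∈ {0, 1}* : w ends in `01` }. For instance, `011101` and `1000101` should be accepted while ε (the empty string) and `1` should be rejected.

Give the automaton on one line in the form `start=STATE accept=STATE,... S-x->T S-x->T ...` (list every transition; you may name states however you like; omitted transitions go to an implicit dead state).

start=A accept=C A-0->B A-1->A B-0->B B-1->C C-0->B C-1->A

Remember how much of `01` the current input suffix matches. State A means no match yet; B means the last symbol is `0`; C means the last 2 symbols are `01`. Only C accepts. On a mismatch, fall back to the longest proper suffix that is still a prefix of `01`.
       0  1 
>  A   B  A 
   B   B  C 
 * C   B  A 
(> = start, * = accepting)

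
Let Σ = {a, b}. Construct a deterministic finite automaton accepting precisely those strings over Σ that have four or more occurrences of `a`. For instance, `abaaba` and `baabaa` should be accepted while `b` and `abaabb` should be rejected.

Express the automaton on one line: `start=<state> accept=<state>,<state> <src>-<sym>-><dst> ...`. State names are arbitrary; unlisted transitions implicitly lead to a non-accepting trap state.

Only the number of `a`s matters, and only up to 5. Make a chain s0 → s1 → s2 → s3 → s4 → s5 advanced by each `a` (with s5 absorbing); every other symbol self-loops. The accepting set is {s4, s5}.
6 states suffice.
        a   b  
>  s0   s1  s0 
   s1   s2  s1 
   s2   s3  s2 
   s3   s4  s3 
 * s4   s5  s4 
 * s5   s5  s5 
(> = start, * = accepting)

start=s0 accept=s4,s5 s0-a->s1 s0-b->s0 s1-a->s2 s1-b->s1 s2-a->s3 s2-b->s2 s3-a->s4 s3-b->s3 s4-a->s5 s4-b->s4 s5-a->s5 s5-b->s5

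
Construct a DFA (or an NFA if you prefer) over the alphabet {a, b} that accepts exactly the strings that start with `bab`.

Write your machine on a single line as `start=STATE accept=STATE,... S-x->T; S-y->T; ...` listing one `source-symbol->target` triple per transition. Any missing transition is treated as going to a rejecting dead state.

start=s0; accept=s3; s0-a->s4; s0-b->s1; s1-a->s2; s1-b->s4; s2-a->s4; s2-b->s3; s3-a->s3; s3-b->s3; s4-a->s4; s4-b->s4

Walk along `bab` while the input agrees: from s0 take `b` to s1, and so on. Any deviation drops to the rejecting sink s4. Once s3 is reached the prefix is confirmed and every continuation is accepted.
A 5-state machine:
        a   b  
>  s0   s4  s1 
   s1   s2  s4 
   s2   s4  s3 
 * s3   s3  s3 
   s4   s4  s4 
(> = start, * = accepting)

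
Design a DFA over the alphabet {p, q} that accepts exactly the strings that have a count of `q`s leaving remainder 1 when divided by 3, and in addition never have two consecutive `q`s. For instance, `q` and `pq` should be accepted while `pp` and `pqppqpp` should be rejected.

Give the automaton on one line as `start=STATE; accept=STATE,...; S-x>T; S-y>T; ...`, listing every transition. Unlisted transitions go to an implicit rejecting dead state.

start=A; accept=B,C; A-p>A; A-q>B; B-p>C; B-q>D; C-p>C; C-q>E; D-p>D; D-q>F; E-p>G; E-q>F; F-p>F; F-q>H; G-p>G; G-q>I; H-p>H; H-q>D; I-p>A; I-q>H

Build one automaton per condition and run them in lockstep. One (3 states) tracks the count of `q`s modulo 3; the other (3 states) tracks partial matches of the forbidden pattern `qq`. Each combined state is a pair, one component from each; accept when both components accept.
With 9 states:
       p  q 
>  A   A  B 
 * B   C  D 
 * C   C  E 
   D   D  F 
   E   G  F 
   F   F  H 
   G   G  I 
   H   H  D 
   I   A  H 
(> = start, * = accepting)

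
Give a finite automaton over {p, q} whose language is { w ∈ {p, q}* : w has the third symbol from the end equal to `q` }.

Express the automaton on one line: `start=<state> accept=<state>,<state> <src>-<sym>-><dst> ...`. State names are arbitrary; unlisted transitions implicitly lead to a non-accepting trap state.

start=S0 accept=S11,S12,S13,S14 S0-p->S1 S0-q->S2 S1-p->S3 S1-q->S4 S2-p->S5 S2-q->S6 S3-p->S7 S3-q->S8 S4-p->S9 S4-q->S10 S5-p->S11 S5-q->S12 S6-p->S13 S6-q->S14 S7-p->S7 S7-q->S8 S8-p->S9 S8-q->S10 S9-p->S11 S9-q->S12 S10-p->S13 S10-q->S14 S11-p->S7 S11-q->S8 S12-p->S9 S12-q->S10 S13-p->S11 S13-q->S12 S14-p->S13 S14-q->S14

A DFA must remember the last 3 symbols (since which symbol is third-to-last isn't known until the input ends). Use one state per possible window of the last ≤3 symbols; accept from those whose window starts with `q`.
          p    q  
>  S0     S1   S2 
   S1     S3   S4 
   S2     S5   S6 
   S3     S7   S8 
   S4     S9  S10 
   S5    S11  S12 
   S6    S13  S14 
   S7     S7   S8 
   S8     S9  S10 
   S9    S11  S12 
   S10   S13  S14 
 * S11    S7   S8 
 * S12    S9  S10 
 * S13   S11  S12 
 * S14   S13  S14 
(> = start, * = accepting)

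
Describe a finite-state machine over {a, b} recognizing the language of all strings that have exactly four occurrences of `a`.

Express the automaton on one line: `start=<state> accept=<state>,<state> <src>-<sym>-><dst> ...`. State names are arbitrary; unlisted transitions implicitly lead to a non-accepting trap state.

start=q0 accept=q4 q0-a->q1 q0-b->q0 q1-a->q2 q1-b->q1 q2-a->q3 q2-b->q2 q3-a->q4 q3-b->q3 q4-a->q5 q4-b->q4 q5-a->q5 q5-b->q5

Count `a`s, saturating at 5: states q0 through q4 mean 0 through 4 `a`s seen; q5 means more than 4. Each `a` increments (capped at q5); other symbols loop. Accept from {q4}.
A 6-state machine:
        a   b  
>  q0   q1  q0 
   q1   q2  q1 
   q2   q3  q2 
   q3   q4  q3 
 * q4   q5  q4 
   q5   q5  q5 
(> = start, * = accepting)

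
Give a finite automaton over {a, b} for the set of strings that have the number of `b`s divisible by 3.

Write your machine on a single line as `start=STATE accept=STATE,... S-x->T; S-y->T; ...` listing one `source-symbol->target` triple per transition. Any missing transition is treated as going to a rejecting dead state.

The only thing that matters is how many `b`s have appeared, reduced mod 3. Use one state per residue: q0 for 0, …, q2 for 2. Reading `b` moves to the next residue; anything else stays put. q0 is accepting.
With 3 states:
        a   b  
>* q0   q0  q1 
   q1   q1  q2 
   q2   q2  q0 
(> = start, * = accepting)

start=q0; accept=q0; q0-a->q0; q0-b->q1; q1-a->q1; q1-b->q2; q2-a->q2; q2-b->q0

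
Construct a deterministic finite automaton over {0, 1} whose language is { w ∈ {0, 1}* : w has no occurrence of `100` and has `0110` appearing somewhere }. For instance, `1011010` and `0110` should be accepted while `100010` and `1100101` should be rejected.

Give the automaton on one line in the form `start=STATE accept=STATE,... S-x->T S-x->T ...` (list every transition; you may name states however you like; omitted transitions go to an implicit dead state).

Handle the two conditions separately and then intersect. The first has 4 states tracking partial matches of the forbidden pattern `100`; the second has 5 states tracking whether and how much of `0110` has been seen. A product state is a pair (one from each), accepting exactly when both do. After merging equivalent states the machine shrinks.
A 9-state machine:
        0   1  
>  S0   S1  S2 
   S1   S1  S3 
   S2   S4  S2 
   S3   S4  S5 
   S4   S6  S3 
   S5   S7  S2 
   S6   S6  S6 
 * S7   S6  S8 
 * S8   S7  S8 
(> = start, * = accepting)

start=S0 accept=S7,S8 S0-0->S1 S0-1->S2 S1-0->S1 S1-1->S3 S2-0->S4 S2-1->S2 S3-0->S4 S3-1->S5 S4-0->S6 S4-1->S3 S5-0->S7 S5-1->S2 S6-0->S6 S6-1->S6 S7-0->S6 S7-1->S8 S8-0->S7 S8-1->S8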